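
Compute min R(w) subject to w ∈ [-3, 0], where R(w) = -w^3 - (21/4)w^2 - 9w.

0

R'(w) = -3w^2 - (21/2)w - 9, which vanishes at w = -2 and w = -3/2.
Candidates: R(-3) = 27/4, R(-2) = 5, R(-3/2) = 81/16, R(0) = 0.
Hence the absolute minimum is 0 at w = 0.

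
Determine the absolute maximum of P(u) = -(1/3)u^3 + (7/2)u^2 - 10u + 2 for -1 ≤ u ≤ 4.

P'(u) = -u^2 + 7u - 10, whose only zero in [-1, 4] is u = 2.
Evaluating at the critical points and endpoints: P(-1) = 95/6; P(2) = -20/3; P(4) = -10/3.
The maximum over the interval is 95/6, attained at u = -1.

95/6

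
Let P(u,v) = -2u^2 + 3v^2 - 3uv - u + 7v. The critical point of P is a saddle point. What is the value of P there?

∂P/∂u = -4u - 3v - 1 = 0 and ∂P/∂v = -3u + 6v + 7 = 0, so (u, v) = (5/11, -31/33).
The Hessian has P_{uu} = -4, P_{vv} = 6, P_{uv} = -3, giving D = -33 < 0, so the point is a saddle point.
P(5/11, -31/33) = -116/33.

-116/33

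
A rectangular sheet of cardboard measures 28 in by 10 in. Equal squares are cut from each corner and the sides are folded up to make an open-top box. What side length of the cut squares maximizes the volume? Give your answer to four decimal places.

2.2373

With cut size x, the volume is V(x) = x(28 − 2x)(10 − 2x) for 0 < x < 5.
V'(x) = 12x^2 − 152x + 280. Setting V'(x) = 0 gives x ≈ 2.2373 (the root in (0, 5)).
V''(x) = 24x − 152 is negative there, so this is the maximum; V ≈ 290.8205.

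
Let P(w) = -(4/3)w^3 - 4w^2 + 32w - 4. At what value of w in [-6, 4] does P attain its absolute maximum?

The derivative is -4w^2 - 8w + 32, which vanishes at w = -4 and w = 2.
Evaluating at the critical points and endpoints: P(-6) = -52,  P(-4) = -332/3,  P(2) = 100/3,  P(4) = -76/3.
So the maximum is P(2) = 100/3.

2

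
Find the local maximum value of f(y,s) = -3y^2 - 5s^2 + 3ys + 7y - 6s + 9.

686/51

∂f/∂y = -6y + 3s + 7 = 0 and ∂f/∂s = 3y - 10s - 6 = 0, so (y, s) = (52/51, -5/17).
The Hessian has f_{yy} = -6, f_{ss} = -10, f_{ys} = 3, giving D = 51 > 0 with f_{yy} < 0, so the point is a local maximum.
f(52/51, -5/17) = 686/51.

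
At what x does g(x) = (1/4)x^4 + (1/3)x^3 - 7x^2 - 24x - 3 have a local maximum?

-2

Critical points: g'(x) = x^3 + x^2 - 14x - 24 vanishes at x = -3, -2, 4.
Second-derivative test with g''(x) = 3x^2 + 2x - 14: g''(-3) = 7 > 0 ⇒ local minimum; g''(-2) = -6 < 0 ⇒ local maximum; g''(4) = 42 > 0 ⇒ local minimum.
So the local maximum value is g(-2) = 55/3.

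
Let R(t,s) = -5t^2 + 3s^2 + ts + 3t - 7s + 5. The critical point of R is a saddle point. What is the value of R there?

108/61

∂R/∂t = -10t + s + 3 = 0 and ∂R/∂s = t + 6s - 7 = 0, so (t, s) = (25/61, 67/61).
The Hessian has R_{tt} = -10, R_{ss} = 6, R_{ts} = 1, giving D = -61 < 0, so the point is a saddle point.
R(25/61, 67/61) = 108/61.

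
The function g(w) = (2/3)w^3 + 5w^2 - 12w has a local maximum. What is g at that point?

108

Critical points: g'(w) = 2w^2 + 10w - 12 vanishes at w = -6, 1.
Second-derivative test with g''(w) = 4w + 10: g''(-6) = -14 < 0 ⇒ local maximum; g''(1) = 14 > 0 ⇒ local minimum.
The local maximum is g(-6) = 108.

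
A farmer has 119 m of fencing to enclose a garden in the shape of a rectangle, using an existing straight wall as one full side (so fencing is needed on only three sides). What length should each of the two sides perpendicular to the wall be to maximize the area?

Let the sides perpendicular to the wall have length x and the parallel side y, so 2x + y = 119 and the area is A = xy = x(119 − 2x).
A'(x) = 119 − 4x = 0 gives x = 119/4, and A''(x) = −4 < 0 confirms a maximum.
Then y = 119 − 2·119/4 = 119/2 and A = 14161/8.

119/4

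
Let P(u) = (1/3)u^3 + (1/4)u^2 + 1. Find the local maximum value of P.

P'(u) = u^2 + (1/2)u = 0 at u = -1/2, 0.
P''(u) = 2u + 1/2. P''(-1/2) = -1/2 < 0 ⇒ local maximum; P''(0) = 1/2 > 0 ⇒ local minimum.
So the local maximum value is P(-1/2) = 49/48.

49/48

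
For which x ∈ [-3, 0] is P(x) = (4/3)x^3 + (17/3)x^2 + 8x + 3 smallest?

-3

The derivative is 4x^2 + (34/3)x + 8, which vanishes at x = -3/2 and x = -4/3.
Compare values at every candidate in [-3, 0]: P(-3) = -6; P(-3/2) = -3/4; P(-4/3) = -61/81; P(0) = 3.
So the minimum is P(-3) = -6.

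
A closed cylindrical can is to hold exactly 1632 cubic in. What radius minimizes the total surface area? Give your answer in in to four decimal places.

With radius r and height h, πr²h = 1632 so h = 1632/(πr²), and S(r) = 2πr² + 2πrh = 2πr² + 2·1632/r.
S'(r) = 4πr − 2·1632/r² = 0 ⇒ r³ = 1632/(2π), so r ≈ 6.3804 and h = 2r ≈ 12.7608.
S''(r) = 4π + 4·1632/r³ > 0, so this is the minimum; S ≈ 767.3520.

6.3804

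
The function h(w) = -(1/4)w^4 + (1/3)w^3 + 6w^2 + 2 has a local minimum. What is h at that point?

2

h'(w) = -w^3 + w^2 + 12w. Setting h'(w) = 0 gives w ∈ {-3, 0, 4}.
Second-derivative test with h''(w) = -3w^2 + 2w + 12: h''(-3) = -21 < 0 ⇒ local maximum; h''(0) = 12 > 0 ⇒ local minimum; h''(4) = -28 < 0 ⇒ local maximum.
Thus h has its local minimum at w = 0, with value 2.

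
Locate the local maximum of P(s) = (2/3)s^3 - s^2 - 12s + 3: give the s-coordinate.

P'(s) = 2s^2 - 2s - 12 = 0 at s = -2, 3.
Since P''(s) = 4s - 2, we get P''(-2) = -10 < 0 ⇒ local maximum; P''(3) = 10 > 0 ⇒ local minimum.
So the local maximum value is P(-2) = 53/3.

-2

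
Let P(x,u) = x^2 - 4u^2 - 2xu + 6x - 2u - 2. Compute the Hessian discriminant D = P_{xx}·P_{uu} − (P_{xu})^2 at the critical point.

∂P/∂x = 2x - 2u + 6 = 0 and ∂P/∂u = -2x - 8u - 2 = 0, so (x, u) = (-13/5, 2/5).
The Hessian has P_{xx} = 2, P_{uu} = -8, P_{xu} = -2, giving D = -20 < 0, so the point is a saddle point.
D = (2)·(-8) − (-2)^2 = -20.

-20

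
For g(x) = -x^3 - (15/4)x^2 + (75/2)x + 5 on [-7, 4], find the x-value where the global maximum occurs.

Differentiating, g'(x) = -3x^2 - (15/2)x + 75/2; which vanishes at x = -5 and x = 5/2.
Candidates: g(-7) = -393/4,  g(-5) = -605/4,  g(5/2) = 955/16,  g(4) = 31.
The maximum over the interval is 955/16, attained at x = 5/2.

5/2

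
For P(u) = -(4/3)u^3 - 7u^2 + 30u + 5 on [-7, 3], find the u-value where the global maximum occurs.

P'(u) = -4u^2 - 14u + 30, which vanishes at u = -5 and u = 3/2.
Evaluating at the critical points and endpoints: P(-7) = -272/3,  P(-5) = -460/3,  P(3/2) = 119/4,  P(3) = -4.
So the maximum is P(3/2) = 119/4.

3/2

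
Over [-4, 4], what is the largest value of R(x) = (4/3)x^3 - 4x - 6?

The derivative is 4x^2 - 4, which vanishes at x = -1 and x = 1.
Compare values at every candidate in [-4, 4]: R(-4) = -226/3,  R(-1) = -10/3,  R(1) = -26/3,  R(4) = 190/3.
So the maximum is R(4) = 190/3.

190/3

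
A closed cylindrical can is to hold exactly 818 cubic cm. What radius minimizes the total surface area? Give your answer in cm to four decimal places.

5.0682

With radius r and height h, πr²h = 818 so h = 818/(πr²), and S(r) = 2πr² + 2πrh = 2πr² + 2·818/r.
S'(r) = 4πr − 2·818/r² = 0 ⇒ r³ = 818/(2π), so r ≈ 5.0682 and h = 2r ≈ 10.1365.
S''(r) = 4π + 4·818/r³ > 0, so this is the minimum; S ≈ 484.1910.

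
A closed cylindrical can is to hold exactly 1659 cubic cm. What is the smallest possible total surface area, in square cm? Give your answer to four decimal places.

With radius r and height h, πr²h = 1659 so h = 1659/(πr²), and S(r) = 2πr² + 2πrh = 2πr² + 2·1659/r.
S'(r) = 4πr − 2·1659/r² = 0 ⇒ r³ = 1659/(2π), so r ≈ 6.4154 and h = 2r ≈ 12.8308.
S''(r) = 4π + 4·1659/r³ > 0, so this is the minimum; S ≈ 775.7923.

775.7923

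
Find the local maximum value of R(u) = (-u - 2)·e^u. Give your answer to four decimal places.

0.0498

R'(u) = (-1)·e^u + (-u - 2)·1·e^u = (-u - 3)·e^u. Since e^u > 0, the only critical point is u = -3.
R''(-3) has the same sign as -1 < 0, so this is a local maximum.
R(-3) = (1)·e^(-3) ≈ 0.0498.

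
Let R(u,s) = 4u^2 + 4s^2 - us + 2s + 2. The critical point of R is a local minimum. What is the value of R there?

∂R/∂u = 8u - s = 0 and ∂R/∂s = -u + 8s + 2 = 0, so (u, s) = (-2/63, -16/63).
The Hessian has R_{uu} = 8, R_{ss} = 8, R_{us} = -1, giving D = 63 > 0 with R_{uu} > 0, so the point is a local minimum.
R(-2/63, -16/63) = 110/63.

110/63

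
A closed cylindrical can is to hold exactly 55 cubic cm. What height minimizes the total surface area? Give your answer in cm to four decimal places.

4.1218

With radius r and height h, πr²h = 55 so h = 55/(πr²), and S(r) = 2πr² + 2πrh = 2πr² + 2·55/r.
S'(r) = 4πr − 2·55/r² = 0 ⇒ r³ = 55/(2π), so r ≈ 2.0609 and h = 2r ≈ 4.1218.
S''(r) = 4π + 4·55/r³ > 0, so this is the minimum; S ≈ 80.0614.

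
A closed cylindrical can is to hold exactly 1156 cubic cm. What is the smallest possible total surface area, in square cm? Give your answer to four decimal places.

609.7518

With radius r and height h, πr²h = 1156 so h = 1156/(πr²), and S(r) = 2πr² + 2πrh = 2πr² + 2·1156/r.
S'(r) = 4πr − 2·1156/r² = 0 ⇒ r³ = 1156/(2π), so r ≈ 5.6876 and h = 2r ≈ 11.3751.
S''(r) = 4π + 4·1156/r³ > 0, so this is the minimum; S ≈ 609.7518.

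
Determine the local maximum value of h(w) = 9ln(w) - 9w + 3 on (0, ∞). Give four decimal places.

h'(w) = 9/w − 9 = 0 gives w = 1.
h''(w) = -9/w², which is negative for w > 0, so this is a local maximum.
h(1) = 9·ln(1) - 9 + 3 ≈ -6.0000.

-6.0000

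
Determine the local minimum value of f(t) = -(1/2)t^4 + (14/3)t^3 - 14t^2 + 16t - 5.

f'(t) = -2t^3 + 14t^2 - 28t + 16. Setting f'(t) = 0 gives t ∈ {1, 2, 4}.
Since f''(t) = -6t^2 + 28t - 28, we get f''(1) = -6 < 0 ⇒ local maximum; f''(2) = 4 > 0 ⇒ local minimum; f''(4) = -12 < 0 ⇒ local maximum.
Thus f has its local minimum at t = 2, with value 1/3.

1/3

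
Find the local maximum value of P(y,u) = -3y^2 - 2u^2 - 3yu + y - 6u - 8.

∂P/∂y = -6y - 3u + 1 = 0 and ∂P/∂u = -3y - 4u - 6 = 0, so (y, u) = (22/15, -13/5).
The Hessian has P_{yy} = -6, P_{uu} = -4, P_{yu} = -3, giving D = 15 > 0 with P_{yy} < 0, so the point is a local maximum.
P(22/15, -13/5) = 8/15.

8/15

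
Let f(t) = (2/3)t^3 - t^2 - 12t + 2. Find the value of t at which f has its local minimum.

f'(t) = 2t^2 - 2t - 12 = 0 at t = -2, 3.
Since f''(t) = 4t - 2, we get f''(-2) = -10 < 0 ⇒ local maximum; f''(3) = 10 > 0 ⇒ local minimum.
Thus f has its local minimum at t = 3, with value -25.

3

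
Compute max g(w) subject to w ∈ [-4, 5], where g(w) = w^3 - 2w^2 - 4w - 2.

53

g'(w) = 3w^2 - 4w - 4, which vanishes at w = -2/3 and w = 2.
Candidates: g(-4) = -82, g(-2/3) = -14/27, g(2) = -10, g(5) = 53.
The maximum over the interval is 53, attained at w = 5.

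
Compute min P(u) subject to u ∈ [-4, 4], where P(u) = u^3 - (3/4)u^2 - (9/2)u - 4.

The derivative is 3u^2 - (3/2)u - 9/2, which vanishes at u = -1 and u = 3/2.
Compare values at every candidate in [-4, 4]: P(-4) = -62, P(-1) = -5/4, P(3/2) = -145/16, P(4) = 30.
So the minimum is P(-4) = -62.

-62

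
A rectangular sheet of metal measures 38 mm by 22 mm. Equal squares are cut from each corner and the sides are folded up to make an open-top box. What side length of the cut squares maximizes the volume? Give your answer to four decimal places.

With cut size x, the volume is V(x) = x(38 − 2x)(22 − 2x) for 0 < x < 11.
V'(x) = 12x^2 − 240x + 836. Setting V'(x) = 0 gives x ≈ 4.4924 (the root in (0, 11)).
V''(x) = 24x − 240 is negative there, so this is the maximum; V ≈ 1696.5038.

4.4924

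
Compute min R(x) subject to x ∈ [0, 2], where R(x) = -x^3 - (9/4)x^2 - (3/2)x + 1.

R'(x) = -3x^2 - (9/2)x - 3/2, which has no zeros in [0, 2].
Compare values at every candidate in [0, 2]: R(0) = 1; R(2) = -19.
The minimum over the interval is -19, attained at x = 2.

-19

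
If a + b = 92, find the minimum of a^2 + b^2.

With a + b = 92, a^2 + b^2 = a^2 + (92 − a)^2.
The derivative 2a − 2(92 − a) = 4a − 184 vanishes at a = 46; second derivative 4 > 0, a minimum.
The minimum is 2·(46)^2 = 4232.

4232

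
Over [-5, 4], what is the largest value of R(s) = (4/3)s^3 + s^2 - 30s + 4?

67

R'(s) = 4s^2 + 2s - 30, which vanishes at s = -3 and s = 5/2.
Compare values at every candidate in [-5, 4]: R(-5) = 37/3; R(-3) = 67; R(5/2) = -527/12; R(4) = -44/3.
The maximum over the interval is 67, attained at s = -3.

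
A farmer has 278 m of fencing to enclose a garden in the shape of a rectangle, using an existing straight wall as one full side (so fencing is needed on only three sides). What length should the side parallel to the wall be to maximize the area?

139

Let the sides perpendicular to the wall have length x and the parallel side y, so 2x + y = 278 and the area is A = xy = x(278 − 2x).
A'(x) = 278 − 4x = 0 gives x = 139/2, and A''(x) = −4 < 0 confirms a maximum.
Then y = 278 − 2·139/2 = 139 and A = 19321/2.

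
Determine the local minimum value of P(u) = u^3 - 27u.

-54

Critical points: P'(u) = 3u^2 - 27 vanishes at u = -3, 3.
P''(u) = 6u. P''(-3) = -18 < 0 ⇒ local maximum; P''(3) = 18 > 0 ⇒ local minimum.
So the local minimum value is P(3) = -54.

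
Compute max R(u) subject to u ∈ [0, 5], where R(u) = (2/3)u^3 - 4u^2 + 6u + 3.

49/3

R'(u) = 2u^2 - 8u + 6, which vanishes at u = 1 and u = 3.
Candidates: R(0) = 3; R(1) = 17/3; R(3) = 3; R(5) = 49/3.
Hence the absolute maximum is 49/3 at u = 5.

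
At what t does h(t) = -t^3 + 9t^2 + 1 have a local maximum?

Critical points: h'(t) = -3t^2 + 18t vanishes at t = 0, 6.
Second-derivative test with h''(t) = -6t + 18: h''(0) = 18 > 0 ⇒ local minimum; h''(6) = -18 < 0 ⇒ local maximum.
The local maximum is h(6) = 109.

6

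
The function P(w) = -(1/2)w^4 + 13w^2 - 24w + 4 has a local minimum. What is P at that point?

-15/2

Critical points: P'(w) = -2w^3 + 26w - 24 vanishes at w = -4, 1, 3.
P''(w) = -6w^2 + 26. P''(-4) = -70 < 0 ⇒ local maximum; P''(1) = 20 > 0 ⇒ local minimum; P''(3) = -28 < 0 ⇒ local maximum.
Thus P has its local minimum at w = 1, with value -15/2.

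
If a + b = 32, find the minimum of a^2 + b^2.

With a + b = 32, a^2 + b^2 = a^2 + (32 − a)^2.
The derivative 2a − 2(32 − a) = 4a − 64 vanishes at a = 16; second derivative 4 > 0, a minimum.
The minimum is 2·(16)^2 = 512.

512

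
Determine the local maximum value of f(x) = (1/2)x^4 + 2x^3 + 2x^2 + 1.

f'(x) = 2x^3 + 6x^2 + 4x = 0 at x = -2, -1, 0.
f''(x) = 6x^2 + 12x + 4. f''(-2) = 4 > 0 ⇒ local minimum; f''(-1) = -2 < 0 ⇒ local maximum; f''(0) = 4 > 0 ⇒ local minimum.
The local maximum is f(-1) = 3/2.

3/2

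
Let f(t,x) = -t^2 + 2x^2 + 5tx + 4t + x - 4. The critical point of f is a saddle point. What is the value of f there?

∂f/∂t = -2t + 5x + 4 = 0 and ∂f/∂x = 5t + 4x + 1 = 0, so (t, x) = (1/3, -2/3).
The Hessian has f_{tt} = -2, f_{xx} = 4, f_{tx} = 5, giving D = -33 < 0, so the point is a saddle point.
f(1/3, -2/3) = -11/3.

-11/3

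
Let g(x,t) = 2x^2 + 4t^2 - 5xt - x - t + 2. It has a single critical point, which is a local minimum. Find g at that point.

∂g/∂x = 4x - 5t - 1 = 0 and ∂g/∂t = -5x + 8t - 1 = 0, so (x, t) = (13/7, 9/7).
The Hessian has g_{xx} = 4, g_{tt} = 8, g_{xt} = -5, giving D = 7 > 0 with g_{xx} > 0, so the point is a local minimum.
g(13/7, 9/7) = 3/7.

3/7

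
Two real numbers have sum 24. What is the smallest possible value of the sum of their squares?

With a + b = 24, a^2 + b^2 = a^2 + (24 − a)^2.
The derivative 2a − 2(24 − a) = 4a − 48 vanishes at a = 12; second derivative 4 > 0, a minimum.
The minimum is 2·(12)^2 = 288.

288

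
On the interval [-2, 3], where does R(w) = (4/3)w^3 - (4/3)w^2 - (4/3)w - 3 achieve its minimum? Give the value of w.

-2

The derivative is 4w^2 - (8/3)w - 4/3, which vanishes at w = -1/3 and w = 1.
Evaluating at the critical points and endpoints: R(-2) = -49/3, R(-1/3) = -223/81, R(1) = -13/3, R(3) = 17.
Hence the absolute minimum is -49/3 at w = -2.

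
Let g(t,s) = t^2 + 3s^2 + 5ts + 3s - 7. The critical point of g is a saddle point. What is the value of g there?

∂g/∂t = 2t + 5s = 0 and ∂g/∂s = 5t + 6s + 3 = 0, so (t, s) = (-15/13, 6/13).
The Hessian has g_{tt} = 2, g_{ss} = 6, g_{ts} = 5, giving D = -13 < 0, so the point is a saddle point.
g(-15/13, 6/13) = -82/13.

-82/13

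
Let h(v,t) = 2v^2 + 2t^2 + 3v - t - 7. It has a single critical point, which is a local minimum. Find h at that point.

∂h/∂v = 4v + 3 = 0 and ∂h/∂t = 4t - 1 = 0, so (v, t) = (-3/4, 1/4).
The Hessian has h_{vv} = 4, h_{tt} = 4, h_{vt} = 0, giving D = 16 > 0 with h_{vv} > 0, so the point is a local minimum.
h(-3/4, 1/4) = -33/4.

-33/4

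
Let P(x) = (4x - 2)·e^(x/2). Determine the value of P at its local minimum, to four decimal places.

-3.7789

By the product rule, P'(x) = (2x + 3)·e^(x/2). Since e^(x/2) > 0, the only critical point is x = -3/2.
P''(-3/2) has the same sign as 2 > 0, so this is a local minimum.
P(-3/2) = (-8)·e^(-3/4) ≈ -3.7789.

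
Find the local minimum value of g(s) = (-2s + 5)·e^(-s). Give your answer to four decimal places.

Differentiating with the product rule gives g'(s) = (2s - 7)·e^(-s). Since e^(-s) > 0, the only critical point is s = 7/2.
g''(7/2) has the same sign as 2 > 0, so this is a local minimum.
g(7/2) = (-2)·e^(-7/2) ≈ -0.0604.

-0.0604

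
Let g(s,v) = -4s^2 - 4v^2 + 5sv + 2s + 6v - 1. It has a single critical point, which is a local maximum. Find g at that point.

∂g/∂s = -8s + 5v + 2 = 0 and ∂g/∂v = 5s - 8v + 6 = 0, so (s, v) = (46/39, 58/39).
The Hessian has g_{ss} = -8, g_{vv} = -8, g_{sv} = 5, giving D = 39 > 0 with g_{ss} < 0, so the point is a local maximum.
g(46/39, 58/39) = 181/39.

181/39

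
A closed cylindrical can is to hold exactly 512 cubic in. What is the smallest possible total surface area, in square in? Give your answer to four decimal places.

354.2919

With radius r and height h, πr²h = 512 so h = 512/(πr²), and S(r) = 2πr² + 2πrh = 2πr² + 2·512/r.
S'(r) = 4πr − 2·512/r² = 0 ⇒ r³ = 512/(2π), so r ≈ 4.3354 and h = 2r ≈ 8.6708.
S''(r) = 4π + 4·512/r³ > 0, so this is the minimum; S ≈ 354.2919.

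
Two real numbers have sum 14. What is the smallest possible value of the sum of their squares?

98

With a + b = 14, a^2 + b^2 = a^2 + (14 − a)^2.
The derivative 2a − 2(14 − a) = 4a − 28 vanishes at a = 7; second derivative 4 > 0, a minimum.
The minimum is 2·(7)^2 = 98.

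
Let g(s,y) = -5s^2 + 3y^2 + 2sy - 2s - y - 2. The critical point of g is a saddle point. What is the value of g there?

-125/64

∂g/∂s = -10s + 2y - 2 = 0 and ∂g/∂y = 2s + 6y - 1 = 0, so (s, y) = (-5/32, 7/32).
The Hessian has g_{ss} = -10, g_{yy} = 6, g_{sy} = 2, giving D = -64 < 0, so the point is a saddle point.
g(-5/32, 7/32) = -125/64.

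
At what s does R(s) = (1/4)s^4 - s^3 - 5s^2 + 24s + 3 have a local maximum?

2

R'(s) = s^3 - 3s^2 - 10s + 24 = 0 at s = -3, 2, 4.
Since R''(s) = 3s^2 - 6s - 10, we get R''(-3) = 35 > 0 ⇒ local minimum; R''(2) = -10 < 0 ⇒ local maximum; R''(4) = 14 > 0 ⇒ local minimum.
The local maximum is R(2) = 27.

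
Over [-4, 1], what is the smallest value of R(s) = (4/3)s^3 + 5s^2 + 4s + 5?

-49/3

Differentiating, R'(s) = 4s^2 + 10s + 4; which vanishes at s = -2 and s = -1/2.
Candidates: R(-4) = -49/3; R(-2) = 19/3; R(-1/2) = 49/12; R(1) = 46/3.
So the minimum is R(-4) = -49/3.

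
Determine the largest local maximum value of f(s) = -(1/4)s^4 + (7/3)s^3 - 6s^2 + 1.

1

Critical points: f'(s) = -s^3 + 7s^2 - 12s vanishes at s = 0, 3, 4.
Second-derivative test with f''(s) = -3s^2 + 14s - 12: f''(0) = -12 < 0 ⇒ local maximum; f''(3) = 3 > 0 ⇒ local minimum; f''(4) = -4 < 0 ⇒ local maximum.
So the largest local maximum value is f(0) = 1.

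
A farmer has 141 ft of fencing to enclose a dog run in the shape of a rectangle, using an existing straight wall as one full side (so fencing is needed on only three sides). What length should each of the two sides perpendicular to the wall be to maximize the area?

Let the sides perpendicular to the wall have length x and the parallel side y, so 2x + y = 141 and the area is A = xy = x(141 − 2x).
A'(x) = 141 − 4x = 0 gives x = 141/4, and A''(x) = −4 < 0 confirms a maximum.
Then y = 141 − 2·141/4 = 141/2 and A = 19881/8.

141/4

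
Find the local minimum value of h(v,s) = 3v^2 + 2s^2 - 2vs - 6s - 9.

-72/5

∂h/∂v = 6v - 2s = 0 and ∂h/∂s = -2v + 4s - 6 = 0, so (v, s) = (3/5, 9/5).
The Hessian has h_{vv} = 6, h_{ss} = 4, h_{vs} = -2, giving D = 20 > 0 with h_{vv} > 0, so the point is a local minimum.
h(3/5, 9/5) = -72/5.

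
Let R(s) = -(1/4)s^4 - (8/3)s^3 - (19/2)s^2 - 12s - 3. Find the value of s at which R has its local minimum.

-3

R'(s) = -s^3 - 8s^2 - 19s - 12 = 0 at s = -4, -3, -1.
Since R''(s) = -3s^2 - 16s - 19, we get R''(-4) = -3 < 0 ⇒ local maximum; R''(-3) = 2 > 0 ⇒ local minimum; R''(-1) = -6 < 0 ⇒ local maximum.
The local minimum is R(-3) = -3/4.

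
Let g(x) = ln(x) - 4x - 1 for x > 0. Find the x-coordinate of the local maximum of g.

1/4

g'(x) = 1/x − 4 = 0 gives x = 1/4.
g''(x) = -1/x², which is negative for x > 0, so this is a local maximum.
g(1/4) = 1·ln(1/4) - 1 - 1 ≈ -3.3863.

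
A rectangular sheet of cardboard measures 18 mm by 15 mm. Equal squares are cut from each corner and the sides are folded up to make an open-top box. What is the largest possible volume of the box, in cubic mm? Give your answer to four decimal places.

326.6007

With cut size x, the volume is V(x) = x(18 − 2x)(15 − 2x) for 0 < x < 7.5.
V'(x) = 12x^2 − 132x + 270. Setting V'(x) = 0 gives x ≈ 2.7161 (the root in (0, 7.5)).
V''(x) = 24x − 132 is negative there, so this is the maximum; V ≈ 326.6007.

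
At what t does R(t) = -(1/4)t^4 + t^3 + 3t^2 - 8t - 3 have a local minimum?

R'(t) = -t^3 + 3t^2 + 6t - 8. Setting R'(t) = 0 gives t ∈ {-2, 1, 4}.
Second-derivative test with R''(t) = -3t^2 + 6t + 6: R''(-2) = -18 < 0 ⇒ local maximum; R''(1) = 9 > 0 ⇒ local minimum; R''(4) = -18 < 0 ⇒ local maximum.
So the local minimum value is R(1) = -29/4.

1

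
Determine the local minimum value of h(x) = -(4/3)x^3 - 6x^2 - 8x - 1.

Critical points: h'(x) = -4x^2 - 12x - 8 vanishes at x = -2, -1.
h''(x) = -8x - 12. h''(-2) = 4 > 0 ⇒ local minimum; h''(-1) = -4 < 0 ⇒ local maximum.
The local minimum is h(-2) = 5/3.

5/3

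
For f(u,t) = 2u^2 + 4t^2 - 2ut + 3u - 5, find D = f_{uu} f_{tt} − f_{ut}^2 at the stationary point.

28

∂f/∂u = 4u - 2t + 3 = 0 and ∂f/∂t = -2u + 8t = 0, so (u, t) = (-6/7, -3/14).
The Hessian has f_{uu} = 4, f_{tt} = 8, f_{ut} = -2, giving D = 28 > 0 with f_{uu} > 0, so the point is a local minimum.
D = (4)·(8) − (-2)^2 = 28.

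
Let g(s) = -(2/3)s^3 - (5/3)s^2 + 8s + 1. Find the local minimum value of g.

Critical points: g'(s) = -2s^2 - (10/3)s + 8 vanishes at s = -3, 4/3.
Second-derivative test with g''(s) = -4s - 10/3: g''(-3) = 26/3 > 0 ⇒ local minimum; g''(4/3) = -26/3 < 0 ⇒ local maximum.
So the local minimum value is g(-3) = -20.

-20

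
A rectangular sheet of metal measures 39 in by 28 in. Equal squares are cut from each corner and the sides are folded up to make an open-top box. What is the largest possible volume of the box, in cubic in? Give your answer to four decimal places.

With cut size x, the volume is V(x) = x(39 − 2x)(28 − 2x) for 0 < x < 14.
V'(x) = 12x^2 − 268x + 1092. Setting V'(x) = 0 gives x ≈ 5.3620 (the root in (0, 14)).
V''(x) = 24x − 268 is negative there, so this is the maximum; V ≈ 2619.3165.

2619.3165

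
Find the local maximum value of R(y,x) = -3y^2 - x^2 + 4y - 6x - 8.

7/3

∂R/∂y = -6y + 4 = 0 and ∂R/∂x = -2x - 6 = 0, so (y, x) = (2/3, -3).
The Hessian has R_{yy} = -6, R_{xx} = -2, R_{yx} = 0, giving D = 12 > 0 with R_{yy} < 0, so the point is a local maximum.
R(2/3, -3) = 7/3.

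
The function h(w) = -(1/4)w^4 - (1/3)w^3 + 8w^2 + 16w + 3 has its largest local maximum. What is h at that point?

Critical points: h'(w) = -w^3 - w^2 + 16w + 16 vanishes at w = -4, -1, 4.
Second-derivative test with h''(w) = -3w^2 - 2w + 16: h''(-4) = -24 < 0 ⇒ local maximum; h''(-1) = 15 > 0 ⇒ local minimum; h''(4) = -40 < 0 ⇒ local maximum.
So the largest local maximum value is h(4) = 329/3.

329/3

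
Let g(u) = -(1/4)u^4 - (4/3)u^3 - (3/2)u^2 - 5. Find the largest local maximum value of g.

-11/4

g'(u) = -u^3 - 4u^2 - 3u = 0 at u = -3, -1, 0.
Second-derivative test with g''(u) = -3u^2 - 8u - 3: g''(-3) = -6 < 0 ⇒ local maximum; g''(-1) = 2 > 0 ⇒ local minimum; g''(0) = -3 < 0 ⇒ local maximum.
The largest local maximum is g(-3) = -11/4.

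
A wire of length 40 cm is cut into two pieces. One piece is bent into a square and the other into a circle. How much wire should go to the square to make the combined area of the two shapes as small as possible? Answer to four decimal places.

22.4040

Let x be the length used for the square. Square side x/4; circle radius (40−x)/(2π).
A(x) = (x/4)² + π·((40−x)/(2π))² = x²/16 + (40−x)²/(4π) for 0 ≤ x ≤ 40. A'(x) = x/8 − (40−x)/(2π) = 0 gives x = 4·40/(π+4) ≈ 22.4040.
A'' = 1/8 + 1/(2π) > 0, so this gives the minimum combined area; x ≈ 22.4040 cm to the square.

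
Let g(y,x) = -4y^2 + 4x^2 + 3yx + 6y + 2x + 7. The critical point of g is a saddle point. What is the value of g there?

∂g/∂y = -8y + 3x + 6 = 0 and ∂g/∂x = 3y + 8x + 2 = 0, so (y, x) = (42/73, -34/73).
The Hessian has g_{yy} = -8, g_{xx} = 8, g_{yx} = 3, giving D = -73 < 0, so the point is a saddle point.
g(42/73, -34/73) = 603/73.

603/73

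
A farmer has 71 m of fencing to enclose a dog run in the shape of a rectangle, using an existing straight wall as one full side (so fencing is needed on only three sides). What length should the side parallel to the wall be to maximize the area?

Let the sides perpendicular to the wall have length x and the parallel side y, so 2x + y = 71 and the area is A = xy = x(71 − 2x).
A'(x) = 71 − 4x = 0 gives x = 71/4, and A''(x) = −4 < 0 confirms a maximum.
Then y = 71 − 2·71/4 = 71/2 and A = 5041/8.

71/2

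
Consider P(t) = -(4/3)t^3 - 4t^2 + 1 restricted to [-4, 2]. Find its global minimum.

-77/3

Differentiating, P'(t) = -4t^2 - 8t; which vanishes at t = -2 and t = 0.
Candidates: P(-4) = 67/3,  P(-2) = -13/3,  P(0) = 1,  P(2) = -77/3.
Hence the absolute minimum is -77/3 at t = 2.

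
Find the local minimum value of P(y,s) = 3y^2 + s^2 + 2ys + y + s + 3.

11/4

∂P/∂y = 6y + 2s + 1 = 0 and ∂P/∂s = 2y + 2s + 1 = 0, so (y, s) = (0, -1/2).
The Hessian has P_{yy} = 6, P_{ss} = 2, P_{ys} = 2, giving D = 8 > 0 with P_{yy} > 0, so the point is a local minimum.
P(0, -1/2) = 11/4.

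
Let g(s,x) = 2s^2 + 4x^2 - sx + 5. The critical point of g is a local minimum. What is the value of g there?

5

∂g/∂s = 4s - x = 0 and ∂g/∂x = -s + 8x = 0, so (s, x) = (0, 0).
The Hessian has g_{ss} = 4, g_{xx} = 8, g_{sx} = -1, giving D = 31 > 0 with g_{ss} > 0, so the point is a local minimum.
g(0, 0) = 5.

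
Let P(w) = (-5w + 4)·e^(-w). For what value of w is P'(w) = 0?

Differentiating with the product rule gives P'(w) = (5w - 9)·e^(-w). Since e^(-w) > 0, the only critical point is w = 9/5.
P''(9/5) has the same sign as 5 > 0, so this is a local minimum.
P(9/5) = (-5)·e^(-9/5) ≈ -0.8265.

9/5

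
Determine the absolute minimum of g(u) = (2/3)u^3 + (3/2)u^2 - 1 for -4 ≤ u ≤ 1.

-59/3

Differentiating, g'(u) = 2u^2 + 3u; which vanishes at u = -3/2 and u = 0.
Candidates: g(-4) = -59/3,  g(-3/2) = 1/8,  g(0) = -1,  g(1) = 7/6.
Hence the absolute minimum is -59/3 at u = -4.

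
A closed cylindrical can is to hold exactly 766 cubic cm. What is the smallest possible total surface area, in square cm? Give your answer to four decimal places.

With radius r and height h, πr²h = 766 so h = 766/(πr²), and S(r) = 2πr² + 2πrh = 2πr² + 2·766/r.
S'(r) = 4πr − 2·766/r² = 0 ⇒ r³ = 766/(2π), so r ≈ 4.9585 and h = 2r ≈ 9.9170.
S''(r) = 4π + 4·766/r³ > 0, so this is the minimum; S ≈ 463.4473.

463.4473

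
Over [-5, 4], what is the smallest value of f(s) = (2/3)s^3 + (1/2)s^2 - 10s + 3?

-107/6

f'(s) = 2s^2 + s - 10, which vanishes at s = -5/2 and s = 2.
Evaluating at the critical points and endpoints: f(-5) = -107/6; f(-5/2) = 497/24; f(2) = -29/3; f(4) = 41/3.
So the minimum is f(-5) = -107/6.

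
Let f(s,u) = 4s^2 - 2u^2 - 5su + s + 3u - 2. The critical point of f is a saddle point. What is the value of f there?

-65/57

∂f/∂s = 8s - 5u + 1 = 0 and ∂f/∂u = -5s - 4u + 3 = 0, so (s, u) = (11/57, 29/57).
The Hessian has f_{ss} = 8, f_{uu} = -4, f_{su} = -5, giving D = -57 < 0, so the point is a saddle point.
f(11/57, 29/57) = -65/57.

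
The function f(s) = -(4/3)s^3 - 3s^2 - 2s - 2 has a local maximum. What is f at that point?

f'(s) = -4s^2 - 6s - 2. Setting f'(s) = 0 gives s ∈ {-1, -1/2}.
f''(s) = -8s - 6. f''(-1) = 2 > 0 ⇒ local minimum; f''(-1/2) = -2 < 0 ⇒ local maximum.
The local maximum is f(-1/2) = -19/12.

-19/12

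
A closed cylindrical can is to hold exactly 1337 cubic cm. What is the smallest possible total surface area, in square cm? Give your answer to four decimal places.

671.8446

With radius r and height h, πr²h = 1337 so h = 1337/(πr²), and S(r) = 2πr² + 2πrh = 2πr² + 2·1337/r.
S'(r) = 4πr − 2·1337/r² = 0 ⇒ r³ = 1337/(2π), so r ≈ 5.9701 and h = 2r ≈ 11.9403.
S''(r) = 4π + 4·1337/r³ > 0, so this is the minimum; S ≈ 671.8446.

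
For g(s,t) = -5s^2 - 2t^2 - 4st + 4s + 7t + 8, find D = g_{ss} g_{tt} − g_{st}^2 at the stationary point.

∂g/∂s = -10s - 4t + 4 = 0 and ∂g/∂t = -4s - 4t + 7 = 0, so (s, t) = (-1/2, 9/4).
The Hessian has g_{ss} = -10, g_{tt} = -4, g_{st} = -4, giving D = 24 > 0 with g_{ss} < 0, so the point is a local maximum.
D = (-10)·(-4) − (-4)^2 = 24.

24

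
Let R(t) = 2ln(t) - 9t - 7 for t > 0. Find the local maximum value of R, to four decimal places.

R'(t) = 2/t − 9 = 0 gives t = 2/9.
R''(t) = -2/t², which is negative for t > 0, so this is a local maximum.
R(2/9) = 2·ln(2/9) - 2 - 7 ≈ -12.0082.

-12.0082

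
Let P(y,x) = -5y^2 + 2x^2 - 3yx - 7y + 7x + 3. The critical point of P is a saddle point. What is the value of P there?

-3

∂P/∂y = -10y - 3x - 7 = 0 and ∂P/∂x = -3y + 4x + 7 = 0, so (y, x) = (-1/7, -13/7).
The Hessian has P_{yy} = -10, P_{xx} = 4, P_{yx} = -3, giving D = -49 < 0, so the point is a saddle point.
P(-1/7, -13/7) = -3.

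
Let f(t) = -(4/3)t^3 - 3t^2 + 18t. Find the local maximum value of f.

Critical points: f'(t) = -4t^2 - 6t + 18 vanishes at t = -3, 3/2.
Since f''(t) = -8t - 6, we get f''(-3) = 18 > 0 ⇒ local minimum; f''(3/2) = -18 < 0 ⇒ local maximum.
Thus f has its local maximum at t = 3/2, with value 63/4.

63/4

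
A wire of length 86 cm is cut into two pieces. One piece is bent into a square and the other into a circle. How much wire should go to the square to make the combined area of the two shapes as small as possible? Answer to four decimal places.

Let x be the length used for the square. Square side x/4; circle radius (86−x)/(2π).
A(x) = (x/4)² + π·((86−x)/(2π))² = x²/16 + (86−x)²/(4π) for 0 ≤ x ≤ 86. A'(x) = x/8 − (86−x)/(2π) = 0 gives x = 4·86/(π+4) ≈ 48.1685.
A'' = 1/8 + 1/(2π) > 0, so this gives the minimum combined area; x ≈ 48.1685 cm to the square.

48.1685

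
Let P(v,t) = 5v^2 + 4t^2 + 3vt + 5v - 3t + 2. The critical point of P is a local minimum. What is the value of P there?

∂P/∂v = 10v + 3t + 5 = 0 and ∂P/∂t = 3v + 8t - 3 = 0, so (v, t) = (-49/71, 45/71).
The Hessian has P_{vv} = 10, P_{tt} = 8, P_{vt} = 3, giving D = 71 > 0 with P_{vv} > 0, so the point is a local minimum.
P(-49/71, 45/71) = -48/71.

-48/71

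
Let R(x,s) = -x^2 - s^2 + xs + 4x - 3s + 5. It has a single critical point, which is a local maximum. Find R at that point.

∂R/∂x = -2x + s + 4 = 0 and ∂R/∂s = x - 2s - 3 = 0, so (x, s) = (5/3, -2/3).
The Hessian has R_{xx} = -2, R_{ss} = -2, R_{xs} = 1, giving D = 3 > 0 with R_{xx} < 0, so the point is a local maximum.
R(5/3, -2/3) = 28/3.

28/3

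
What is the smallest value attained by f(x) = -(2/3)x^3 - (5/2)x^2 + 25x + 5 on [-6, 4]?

Differentiating, f'(x) = -2x^2 - 5x + 25; which vanishes at x = -5 and x = 5/2.
Evaluating at the critical points and endpoints: f(-6) = -91,  f(-5) = -595/6,  f(5/2) = 995/24,  f(4) = 67/3.
The minimum over the interval is -595/6, attained at x = -5.

-595/6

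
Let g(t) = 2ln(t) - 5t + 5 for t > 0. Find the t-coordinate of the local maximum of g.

2/5

g'(t) = 2/t − 5 = 0 gives t = 2/5.
g''(t) = -2/t², which is negative for t > 0, so this is a local maximum.
g(2/5) = 2·ln(2/5) - 2 + 5 ≈ 1.1674.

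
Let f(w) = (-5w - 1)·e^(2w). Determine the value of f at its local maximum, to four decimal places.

0.6165

By the product rule, f'(w) = (-10w - 7)·e^(2w). Since e^(2w) > 0, the only critical point is w = -7/10.
f''(-7/10) has the same sign as -10 < 0, so this is a local maximum.
f(-7/10) = (5/2)·e^(-7/5) ≈ 0.6165.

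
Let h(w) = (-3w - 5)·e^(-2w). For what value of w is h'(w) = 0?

-7/6

By the product rule, h'(w) = (6w + 7)·e^(-2w). Since e^(-2w) > 0, the only critical point is w = -7/6.
h''(-7/6) has the same sign as 6 > 0, so this is a local minimum.
h(-7/6) = (-3/2)·e^(7/3) ≈ -15.4684.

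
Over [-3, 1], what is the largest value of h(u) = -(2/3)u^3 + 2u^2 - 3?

The derivative is -2u^2 + 4u, whose only zero in [-3, 1] is u = 0.
Evaluating at the critical points and endpoints: h(-3) = 33; h(0) = -3; h(1) = -5/3.
So the maximum is h(-3) = 33.

33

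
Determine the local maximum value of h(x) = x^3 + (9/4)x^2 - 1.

11/16

h'(x) = 3x^2 + (9/2)x. Setting h'(x) = 0 gives x ∈ {-3/2, 0}.
Since h''(x) = 6x + 9/2, we get h''(-3/2) = -9/2 < 0 ⇒ local maximum; h''(0) = 9/2 > 0 ⇒ local minimum.
So the local maximum value is h(-3/2) = 11/16.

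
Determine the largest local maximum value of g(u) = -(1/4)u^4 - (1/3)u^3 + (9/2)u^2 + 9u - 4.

137/4

g'(u) = -u^3 - u^2 + 9u + 9 = 0 at u = -3, -1, 3.
Second-derivative test with g''(u) = -3u^2 - 2u + 9: g''(-3) = -12 < 0 ⇒ local maximum; g''(-1) = 8 > 0 ⇒ local minimum; g''(3) = -24 < 0 ⇒ local maximum.
Thus g has its largest local maximum at u = 3, with value 137/4.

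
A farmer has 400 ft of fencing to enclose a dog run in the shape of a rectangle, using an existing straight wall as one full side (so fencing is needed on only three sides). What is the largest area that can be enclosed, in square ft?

Let the sides perpendicular to the wall have length x and the parallel side y, so 2x + y = 400 and the area is A = xy = x(400 − 2x).
A'(x) = 400 − 4x = 0 gives x = 100, and A''(x) = −4 < 0 confirms a maximum.
Then y = 400 − 2·100 = 200 and A = 20000.

20000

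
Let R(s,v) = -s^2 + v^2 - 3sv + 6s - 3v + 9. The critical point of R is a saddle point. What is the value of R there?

∂R/∂s = -2s - 3v + 6 = 0 and ∂R/∂v = -3s + 2v - 3 = 0, so (s, v) = (3/13, 24/13).
The Hessian has R_{ss} = -2, R_{vv} = 2, R_{sv} = -3, giving D = -13 < 0, so the point is a saddle point.
R(3/13, 24/13) = 90/13.

90/13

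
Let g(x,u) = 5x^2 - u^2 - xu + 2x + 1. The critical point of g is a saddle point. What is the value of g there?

17/21

∂g/∂x = 10x - u + 2 = 0 and ∂g/∂u = -x - 2u = 0, so (x, u) = (-4/21, 2/21).
The Hessian has g_{xx} = 10, g_{uu} = -2, g_{xu} = -1, giving D = -21 < 0, so the point is a saddle point.
g(-4/21, 2/21) = 17/21.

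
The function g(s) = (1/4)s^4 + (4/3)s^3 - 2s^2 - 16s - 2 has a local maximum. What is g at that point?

46/3

g'(s) = s^3 + 4s^2 - 4s - 16 = 0 at s = -4, -2, 2.
Since g''(s) = 3s^2 + 8s - 4, we get g''(-4) = 12 > 0 ⇒ local minimum; g''(-2) = -8 < 0 ⇒ local maximum; g''(2) = 24 > 0 ⇒ local minimum.
Thus g has its local maximum at s = -2, with value 46/3.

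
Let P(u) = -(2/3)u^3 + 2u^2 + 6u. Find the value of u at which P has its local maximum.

3

Critical points: P'(u) = -2u^2 + 4u + 6 vanishes at u = -1, 3.
P''(u) = -4u + 4. P''(-1) = 8 > 0 ⇒ local minimum; P''(3) = -8 < 0 ⇒ local maximum.
The local maximum is P(3) = 18.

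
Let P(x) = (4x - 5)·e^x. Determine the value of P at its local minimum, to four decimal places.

P'(x) = 4·e^x + (4x - 5)·1·e^x = (4x - 1)·e^x. Since e^x > 0, the only critical point is x = 1/4.
P''(1/4) has the same sign as 4 > 0, so this is a local minimum.
P(1/4) = (-4)·e^(1/4) ≈ -5.1361.

-5.1361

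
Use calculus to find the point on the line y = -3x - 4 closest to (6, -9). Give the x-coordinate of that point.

21/10

Minimize D(x)^2 = (x - 6)^2 + (-3x + 5)^2.
d/dx[D^2] = 2(x - 6) + 2·(-3)·(-3x + 5) = 0 ⇒ x = 21/10.
Then y = -103/10 and the distance is √(169/10) ≈ 4.1110.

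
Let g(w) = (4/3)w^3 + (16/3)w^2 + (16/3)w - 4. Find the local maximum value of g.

-4

g'(w) = 4w^2 + (32/3)w + 16/3 = 0 at w = -2, -2/3.
Second-derivative test with g''(w) = 8w + 32/3: g''(-2) = -16/3 < 0 ⇒ local maximum; g''(-2/3) = 16/3 > 0 ⇒ local minimum.
The local maximum is g(-2) = -4.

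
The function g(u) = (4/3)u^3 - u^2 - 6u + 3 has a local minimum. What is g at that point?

g'(u) = 4u^2 - 2u - 6. Setting g'(u) = 0 gives u ∈ {-1, 3/2}.
Since g''(u) = 8u - 2, we get g''(-1) = -10 < 0 ⇒ local maximum; g''(3/2) = 10 > 0 ⇒ local minimum.
Thus g has its local minimum at u = 3/2, with value -15/4.

-15/4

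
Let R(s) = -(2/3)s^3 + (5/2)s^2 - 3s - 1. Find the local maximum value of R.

-17/8

Critical points: R'(s) = -2s^2 + 5s - 3 vanishes at s = 1, 3/2.
Since R''(s) = -4s + 5, we get R''(1) = 1 > 0 ⇒ local minimum; R''(3/2) = -1 < 0 ⇒ local maximum.
So the local maximum value is R(3/2) = -17/8.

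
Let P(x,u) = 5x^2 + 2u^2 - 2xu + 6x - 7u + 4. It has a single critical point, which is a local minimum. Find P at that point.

-89/36

∂P/∂x = 10x - 2u + 6 = 0 and ∂P/∂u = -2x + 4u - 7 = 0, so (x, u) = (-5/18, 29/18).
The Hessian has P_{xx} = 10, P_{uu} = 4, P_{xu} = -2, giving D = 36 > 0 with P_{xx} > 0, so the point is a local minimum.
P(-5/18, 29/18) = -89/36.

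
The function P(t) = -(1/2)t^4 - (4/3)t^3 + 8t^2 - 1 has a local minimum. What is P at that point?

-1

Critical points: P'(t) = -2t^3 - 4t^2 + 16t vanishes at t = -4, 0, 2.
Second-derivative test with P''(t) = -6t^2 - 8t + 16: P''(-4) = -48 < 0 ⇒ local maximum; P''(0) = 16 > 0 ⇒ local minimum; P''(2) = -24 < 0 ⇒ local maximum.
Thus P has its local minimum at t = 0, with value -1.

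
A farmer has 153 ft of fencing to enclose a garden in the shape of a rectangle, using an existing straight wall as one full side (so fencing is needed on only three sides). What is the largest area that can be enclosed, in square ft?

Let the sides perpendicular to the wall have length x and the parallel side y, so 2x + y = 153 and the area is A = xy = x(153 − 2x).
A'(x) = 153 − 4x = 0 gives x = 153/4, and A''(x) = −4 < 0 confirms a maximum.
Then y = 153 − 2·153/4 = 153/2 and A = 23409/8.

23409/8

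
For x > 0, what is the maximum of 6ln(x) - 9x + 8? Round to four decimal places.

-0.4328

P'(x) = 6/x − 9 = 0 gives x = 2/3.
P''(x) = -6/x², which is negative for x > 0, so this is a local maximum.
P(2/3) = 6·ln(2/3) - 6 + 8 ≈ -0.4328.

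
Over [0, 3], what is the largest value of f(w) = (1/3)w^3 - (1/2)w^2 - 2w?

Differentiating, f'(w) = w^2 - w - 2; whose only zero in [0, 3] is w = 2.
Compare values at every candidate in [0, 3]: f(0) = 0; f(2) = -10/3; f(3) = -3/2.
Hence the absolute maximum is 0 at w = 0.

0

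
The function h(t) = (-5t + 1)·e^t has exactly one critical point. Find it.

-4/5

Differentiating with the product rule gives h'(t) = (-5t - 4)·e^t. Since e^t > 0, the only critical point is t = -4/5.
h''(-4/5) has the same sign as -5 < 0, so this is a local maximum.
h(-4/5) = (5)·e^(-4/5) ≈ 2.2466.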